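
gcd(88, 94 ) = 2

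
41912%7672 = 3552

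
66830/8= 8353 + 3/4 = 8353.75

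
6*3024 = 18144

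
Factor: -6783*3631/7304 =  - 24629073/7304 =- 2^( - 3)*3^1*7^1*11^( - 1)*17^1*19^1*83^( - 1)*3631^1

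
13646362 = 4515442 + 9130920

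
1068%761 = 307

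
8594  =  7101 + 1493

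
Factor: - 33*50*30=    - 49500=   - 2^2*3^2*5^3*  11^1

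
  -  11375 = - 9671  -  1704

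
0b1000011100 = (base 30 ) I0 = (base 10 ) 540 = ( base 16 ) 21C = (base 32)gs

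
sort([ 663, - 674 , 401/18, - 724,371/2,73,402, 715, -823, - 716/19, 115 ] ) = [ - 823,  -  724, - 674, - 716/19 , 401/18, 73,115,  371/2  ,  402 , 663, 715]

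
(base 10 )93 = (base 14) 69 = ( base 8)135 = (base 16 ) 5d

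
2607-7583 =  - 4976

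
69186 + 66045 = 135231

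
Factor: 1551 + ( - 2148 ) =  - 3^1 * 199^1 = - 597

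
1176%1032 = 144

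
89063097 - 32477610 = 56585487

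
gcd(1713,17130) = 1713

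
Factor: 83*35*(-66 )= -2^1*3^1*5^1*7^1* 11^1*83^1  =  - 191730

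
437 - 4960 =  - 4523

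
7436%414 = 398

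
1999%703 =593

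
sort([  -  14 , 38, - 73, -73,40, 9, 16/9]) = [ -73,-73, - 14,  16/9, 9 , 38, 40 ] 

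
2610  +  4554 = 7164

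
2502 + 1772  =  4274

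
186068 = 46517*4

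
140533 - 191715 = -51182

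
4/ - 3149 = -4/3149 = -0.00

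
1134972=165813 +969159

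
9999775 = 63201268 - 53201493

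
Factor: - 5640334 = - 2^1* 7^1*402881^1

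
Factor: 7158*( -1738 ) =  - 2^2  *3^1*11^1*79^1*1193^1 = -12440604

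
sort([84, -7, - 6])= [ - 7, - 6 , 84 ] 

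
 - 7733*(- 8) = 61864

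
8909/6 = 8909/6 = 1484.83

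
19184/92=208+12/23 = 208.52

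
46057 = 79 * 583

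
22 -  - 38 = 60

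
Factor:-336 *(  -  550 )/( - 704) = - 2^( - 1)*3^1*5^2*7^1 = -525/2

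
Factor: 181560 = 2^3 *3^1*5^1*17^1*89^1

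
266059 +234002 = 500061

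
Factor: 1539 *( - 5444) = -2^2*3^4 * 19^1*1361^1 = -8378316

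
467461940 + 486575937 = 954037877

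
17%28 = 17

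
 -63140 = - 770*82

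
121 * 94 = 11374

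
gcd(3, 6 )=3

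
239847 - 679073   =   - 439226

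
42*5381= 226002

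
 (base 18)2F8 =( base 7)2462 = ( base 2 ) 1110011110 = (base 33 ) s2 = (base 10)926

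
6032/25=241 + 7/25 = 241.28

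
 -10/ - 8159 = 10/8159 = 0.00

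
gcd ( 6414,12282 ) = 6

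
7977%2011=1944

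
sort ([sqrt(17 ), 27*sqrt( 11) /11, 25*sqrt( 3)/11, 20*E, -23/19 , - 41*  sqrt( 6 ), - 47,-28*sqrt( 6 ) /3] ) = [ - 41*sqrt(6),-47, - 28*sqrt( 6 )/3, - 23/19 , 25*sqrt(3)/11,sqrt(17),27*sqrt( 11 )/11, 20  *  E ]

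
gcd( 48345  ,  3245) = 55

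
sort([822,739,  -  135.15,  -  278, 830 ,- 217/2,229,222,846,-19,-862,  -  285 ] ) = [  -  862, -285, - 278, - 135.15, - 217/2,  -  19,  222 , 229, 739,822, 830,846]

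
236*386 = 91096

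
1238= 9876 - 8638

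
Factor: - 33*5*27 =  - 3^4*  5^1*11^1= - 4455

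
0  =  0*4494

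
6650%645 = 200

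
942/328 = 2 + 143/164 = 2.87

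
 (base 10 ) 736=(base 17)295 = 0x2e0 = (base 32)N0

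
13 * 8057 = 104741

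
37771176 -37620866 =150310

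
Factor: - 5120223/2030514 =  - 1706741/676838 = - 2^(-1)*17^( - 2)*1171^(-1)*1706741^1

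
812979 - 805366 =7613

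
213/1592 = 213/1592 = 0.13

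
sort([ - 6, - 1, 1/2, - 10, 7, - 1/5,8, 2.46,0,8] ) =[ - 10 ,-6, - 1, - 1/5, 0,1/2, 2.46,7,8, 8]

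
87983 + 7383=95366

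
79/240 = 79/240 =0.33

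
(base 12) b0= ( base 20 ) 6c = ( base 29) 4g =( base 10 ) 132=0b10000100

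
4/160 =1/40 =0.03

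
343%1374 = 343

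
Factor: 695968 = 2^5*7^1*13^1*239^1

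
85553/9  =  9505 + 8/9 = 9505.89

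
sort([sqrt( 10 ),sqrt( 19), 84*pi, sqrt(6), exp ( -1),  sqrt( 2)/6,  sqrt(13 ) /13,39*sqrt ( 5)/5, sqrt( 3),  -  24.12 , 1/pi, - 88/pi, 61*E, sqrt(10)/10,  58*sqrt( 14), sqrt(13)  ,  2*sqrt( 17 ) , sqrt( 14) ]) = [ - 88/pi , - 24.12,sqrt ( 2)/6,sqrt( 13)/13, sqrt (10 )/10,  1/pi, exp(-1 ) , sqrt( 3), sqrt(6), sqrt( 10),sqrt(13), sqrt(14 ), sqrt (19), 2*sqrt( 17 ), 39*sqrt( 5 )/5, 61 * E, 58*sqrt (14), 84*pi ]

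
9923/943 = 9923/943 = 10.52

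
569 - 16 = 553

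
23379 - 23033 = 346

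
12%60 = 12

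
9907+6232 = 16139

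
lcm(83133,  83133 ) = 83133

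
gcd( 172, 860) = 172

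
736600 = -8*( - 92075)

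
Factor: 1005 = 3^1 * 5^1*67^1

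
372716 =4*93179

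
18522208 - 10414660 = 8107548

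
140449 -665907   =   - 525458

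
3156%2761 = 395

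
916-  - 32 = 948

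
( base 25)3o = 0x63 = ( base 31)36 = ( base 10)99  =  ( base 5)344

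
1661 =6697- 5036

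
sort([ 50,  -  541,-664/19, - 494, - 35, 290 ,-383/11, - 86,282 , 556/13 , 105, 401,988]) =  [  -  541, - 494, -86, - 35, - 664/19,-383/11,556/13,50,105,282,290,401 , 988]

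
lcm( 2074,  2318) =39406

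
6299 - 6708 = -409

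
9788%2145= 1208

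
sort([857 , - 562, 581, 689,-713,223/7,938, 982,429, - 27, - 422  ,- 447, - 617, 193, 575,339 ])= [ - 713, - 617, - 562, - 447, - 422,  -  27, 223/7, 193, 339, 429,  575,581,689,  857, 938, 982] 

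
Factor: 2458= 2^1*1229^1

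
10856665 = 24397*445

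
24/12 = 2=2.00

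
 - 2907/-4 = 2907/4 = 726.75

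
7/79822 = 7/79822 = 0.00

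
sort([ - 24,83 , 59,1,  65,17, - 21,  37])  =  [ - 24,-21,1 , 17,37 , 59,65, 83] 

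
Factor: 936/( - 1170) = -2^2*5^(-1 ) = - 4/5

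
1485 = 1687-202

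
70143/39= 23381/13 = 1798.54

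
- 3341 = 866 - 4207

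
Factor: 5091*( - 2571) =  - 13088961 = - 3^2*857^1*1697^1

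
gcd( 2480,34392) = 8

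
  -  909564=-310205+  - 599359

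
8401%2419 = 1144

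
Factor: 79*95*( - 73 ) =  - 5^1*  19^1*73^1*79^1=   -547865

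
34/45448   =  17/22724 = 0.00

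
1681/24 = 70 + 1/24= 70.04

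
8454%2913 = 2628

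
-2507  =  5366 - 7873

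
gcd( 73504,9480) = 8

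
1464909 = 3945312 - 2480403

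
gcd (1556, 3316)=4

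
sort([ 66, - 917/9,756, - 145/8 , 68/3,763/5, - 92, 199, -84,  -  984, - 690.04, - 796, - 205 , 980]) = [-984, - 796,-690.04, - 205, - 917/9,-92, - 84,- 145/8,68/3,66, 763/5, 199,756, 980 ] 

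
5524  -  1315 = 4209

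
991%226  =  87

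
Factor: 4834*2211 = 10687974 = 2^1*3^1*11^1*67^1*2417^1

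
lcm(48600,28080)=1263600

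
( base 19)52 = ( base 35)2r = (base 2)1100001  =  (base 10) 97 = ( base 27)3g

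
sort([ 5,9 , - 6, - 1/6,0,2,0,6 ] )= [ - 6, -1/6, 0, 0,2, 5, 6,9 ]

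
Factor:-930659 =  - 41^1*22699^1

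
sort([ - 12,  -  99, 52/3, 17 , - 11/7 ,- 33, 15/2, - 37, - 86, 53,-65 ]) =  [ - 99, - 86, - 65,-37,-33, - 12, - 11/7, 15/2, 17,52/3, 53 ] 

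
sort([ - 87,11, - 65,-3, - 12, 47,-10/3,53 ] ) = [-87, - 65,-12,  -  10/3,- 3,11, 47,53 ] 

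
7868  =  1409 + 6459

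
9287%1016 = 143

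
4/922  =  2/461 = 0.00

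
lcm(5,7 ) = 35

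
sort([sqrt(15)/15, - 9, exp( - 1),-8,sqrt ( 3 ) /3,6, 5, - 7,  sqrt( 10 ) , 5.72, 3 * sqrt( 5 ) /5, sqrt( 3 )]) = [ - 9, - 8, - 7, sqrt( 15)/15, exp( - 1 ), sqrt( 3) /3, 3*sqrt( 5)/5, sqrt(3), sqrt(10),5,5.72, 6]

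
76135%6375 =6010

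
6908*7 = 48356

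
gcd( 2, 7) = 1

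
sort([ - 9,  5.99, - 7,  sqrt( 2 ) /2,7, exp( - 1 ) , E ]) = [ - 9, - 7, exp(- 1),  sqrt (2)/2,E, 5.99,  7] 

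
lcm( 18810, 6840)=75240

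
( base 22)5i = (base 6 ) 332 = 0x80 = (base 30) 48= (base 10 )128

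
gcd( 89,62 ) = 1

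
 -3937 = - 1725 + - 2212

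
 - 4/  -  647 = 4/647= 0.01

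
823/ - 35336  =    -  823/35336 = - 0.02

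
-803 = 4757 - 5560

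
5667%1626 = 789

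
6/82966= 3/41483 = 0.00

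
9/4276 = 9/4276 = 0.00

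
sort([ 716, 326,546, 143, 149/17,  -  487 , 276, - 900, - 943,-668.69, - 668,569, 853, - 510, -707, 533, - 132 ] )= [-943,-900 ,-707,-668.69, - 668, - 510,-487,-132, 149/17,143, 276, 326, 533, 546, 569, 716, 853 ]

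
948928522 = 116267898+832660624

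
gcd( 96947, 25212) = 1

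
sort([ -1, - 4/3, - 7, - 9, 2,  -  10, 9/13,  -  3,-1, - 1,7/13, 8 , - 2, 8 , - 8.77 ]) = [ - 10, - 9 , - 8.77, - 7, - 3, - 2, - 4/3, - 1,-1, - 1, 7/13,9/13, 2, 8 , 8 ]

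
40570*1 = 40570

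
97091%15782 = 2399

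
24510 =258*95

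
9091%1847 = 1703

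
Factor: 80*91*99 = 2^4 * 3^2 * 5^1*  7^1*11^1*13^1 =720720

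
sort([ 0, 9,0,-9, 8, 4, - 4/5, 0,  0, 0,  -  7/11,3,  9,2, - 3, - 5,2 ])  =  [ - 9, - 5, - 3, - 4/5,-7/11,0 , 0, 0, 0, 0, 2,2,3, 4,8, 9, 9 ] 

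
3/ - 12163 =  - 1+12160/12163  =  - 0.00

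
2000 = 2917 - 917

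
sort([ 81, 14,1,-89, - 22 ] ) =[-89, - 22 , 1, 14,81]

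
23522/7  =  3360 + 2/7  =  3360.29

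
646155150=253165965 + 392989185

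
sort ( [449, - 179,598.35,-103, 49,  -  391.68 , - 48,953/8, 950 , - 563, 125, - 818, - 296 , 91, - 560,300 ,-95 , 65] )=[- 818,  -  563, - 560, - 391.68,- 296, - 179 , -103, - 95, - 48,49, 65,91, 953/8, 125 , 300 , 449 , 598.35 , 950 ]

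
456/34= 228/17 = 13.41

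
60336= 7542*8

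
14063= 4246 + 9817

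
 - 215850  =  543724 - 759574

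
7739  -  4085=3654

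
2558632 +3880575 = 6439207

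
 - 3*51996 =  - 155988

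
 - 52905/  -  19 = 2784+9/19 = 2784.47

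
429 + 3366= 3795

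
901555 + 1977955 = 2879510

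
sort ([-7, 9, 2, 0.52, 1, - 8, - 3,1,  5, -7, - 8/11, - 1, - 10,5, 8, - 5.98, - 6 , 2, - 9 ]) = [ - 10,  -  9, - 8, - 7,-7, - 6,-5.98, - 3, - 1, -8/11,0.52, 1, 1, 2, 2, 5, 5 , 8, 9]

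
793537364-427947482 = 365589882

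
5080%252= 40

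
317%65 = 57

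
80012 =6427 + 73585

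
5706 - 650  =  5056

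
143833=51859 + 91974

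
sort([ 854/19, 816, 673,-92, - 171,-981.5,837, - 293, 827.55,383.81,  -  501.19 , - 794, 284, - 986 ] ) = [ - 986, - 981.5,  -  794, - 501.19, - 293, - 171, - 92,854/19, 284,  383.81,673,816,  827.55, 837] 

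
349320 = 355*984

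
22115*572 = 12649780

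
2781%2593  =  188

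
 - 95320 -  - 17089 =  - 78231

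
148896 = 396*376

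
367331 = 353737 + 13594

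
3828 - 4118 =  - 290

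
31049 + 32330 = 63379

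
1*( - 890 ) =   -  890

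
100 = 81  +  19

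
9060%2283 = 2211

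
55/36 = 1 + 19/36= 1.53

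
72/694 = 36/347  =  0.10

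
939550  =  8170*115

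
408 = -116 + 524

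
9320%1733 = 655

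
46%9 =1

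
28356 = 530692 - 502336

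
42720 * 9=384480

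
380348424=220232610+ 160115814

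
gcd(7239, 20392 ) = 1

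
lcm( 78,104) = 312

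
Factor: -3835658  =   - 2^1*307^1 * 6247^1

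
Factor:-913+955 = 42 = 2^1*3^1*7^1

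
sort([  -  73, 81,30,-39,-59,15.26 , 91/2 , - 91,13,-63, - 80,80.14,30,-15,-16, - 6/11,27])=[-91, - 80, - 73, - 63, - 59,-39, - 16 , - 15, - 6/11,13,15.26,27,30,30, 91/2,80.14,81 ]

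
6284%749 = 292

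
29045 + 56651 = 85696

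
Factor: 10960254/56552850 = 3^( - 1)*5^( - 2)*163^( - 1)*257^( - 1)*608903^1=608903/3141825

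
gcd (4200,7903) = 7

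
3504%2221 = 1283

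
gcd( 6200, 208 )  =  8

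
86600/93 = 931 + 17/93 = 931.18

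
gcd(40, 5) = 5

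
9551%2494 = 2069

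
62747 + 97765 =160512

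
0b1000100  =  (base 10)68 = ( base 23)2M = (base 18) 3E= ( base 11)62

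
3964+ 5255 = 9219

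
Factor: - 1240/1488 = -2^(-1 )*3^ ( - 1 )*5^1 = - 5/6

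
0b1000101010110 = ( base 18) DCA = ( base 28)5ie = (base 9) 6071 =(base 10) 4438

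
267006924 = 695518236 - 428511312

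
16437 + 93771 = 110208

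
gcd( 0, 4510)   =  4510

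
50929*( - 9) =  - 458361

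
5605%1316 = 341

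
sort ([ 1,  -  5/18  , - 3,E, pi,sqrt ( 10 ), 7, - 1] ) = [ - 3 , - 1, - 5/18, 1,  E, pi,sqrt( 10 ),7]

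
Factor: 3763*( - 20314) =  - 2^1 * 7^1*53^1*71^1*1451^1 = - 76441582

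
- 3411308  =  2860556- 6271864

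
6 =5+1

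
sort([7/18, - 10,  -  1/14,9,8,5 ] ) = [  -  10, - 1/14,7/18 , 5,  8, 9 ] 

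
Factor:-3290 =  - 2^1*5^1*7^1*47^1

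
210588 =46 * 4578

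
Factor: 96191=43^1*2237^1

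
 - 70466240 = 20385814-90852054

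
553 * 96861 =53564133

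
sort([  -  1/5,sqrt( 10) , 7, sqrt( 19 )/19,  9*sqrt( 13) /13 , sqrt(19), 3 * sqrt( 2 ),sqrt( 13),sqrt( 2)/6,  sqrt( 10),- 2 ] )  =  [ - 2 ,  -  1/5, sqrt (19)/19, sqrt( 2)/6,  9 * sqrt( 13)/13,sqrt(10),sqrt ( 10),sqrt(13), 3*sqrt( 2 ),sqrt( 19) , 7] 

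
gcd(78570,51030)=810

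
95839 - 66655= 29184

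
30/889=30/889= 0.03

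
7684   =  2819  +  4865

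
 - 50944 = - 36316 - 14628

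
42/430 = 21/215  =  0.10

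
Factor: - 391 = -17^1*23^1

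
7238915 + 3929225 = 11168140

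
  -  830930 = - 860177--29247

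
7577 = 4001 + 3576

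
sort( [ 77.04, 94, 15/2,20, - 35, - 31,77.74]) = [ - 35,- 31,15/2, 20,77.04,77.74  ,  94]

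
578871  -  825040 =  - 246169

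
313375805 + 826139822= 1139515627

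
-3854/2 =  - 1927 = - 1927.00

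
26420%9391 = 7638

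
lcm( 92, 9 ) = 828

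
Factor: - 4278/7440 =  - 23/40 =-  2^(-3)*5^( - 1) * 23^1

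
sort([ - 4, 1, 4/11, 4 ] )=[ - 4 , 4/11, 1, 4] 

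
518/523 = 518/523 = 0.99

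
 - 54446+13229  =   - 41217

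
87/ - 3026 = -87/3026 = -  0.03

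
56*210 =11760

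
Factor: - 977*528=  -2^4 * 3^1 * 11^1*977^1= -515856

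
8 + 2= 10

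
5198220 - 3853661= 1344559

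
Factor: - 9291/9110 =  - 2^( - 1 )*3^1* 5^ ( - 1)*19^1 * 163^1 * 911^( -1) 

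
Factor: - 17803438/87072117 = -2^1*3^( - 1 ) *11^( - 1 ) * 19^( - 2 )* 37^1*7309^( - 1 )*240587^1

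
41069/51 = 41069/51=   805.27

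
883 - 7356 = -6473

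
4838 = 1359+3479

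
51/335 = 51/335 = 0.15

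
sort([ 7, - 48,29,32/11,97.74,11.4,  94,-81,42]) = [- 81,  -  48,32/11 , 7,11.4, 29,  42,94,97.74 ] 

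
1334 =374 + 960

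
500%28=24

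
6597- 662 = 5935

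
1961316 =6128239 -4166923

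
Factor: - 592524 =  -2^2*3^2*109^1*151^1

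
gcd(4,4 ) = 4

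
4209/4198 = 1 + 11/4198=1.00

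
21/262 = 21/262= 0.08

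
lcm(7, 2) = 14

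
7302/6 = 1217 = 1217.00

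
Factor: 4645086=2^1*3^1 * 774181^1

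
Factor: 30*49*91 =2^1*3^1*5^1*7^3 * 13^1 = 133770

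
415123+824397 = 1239520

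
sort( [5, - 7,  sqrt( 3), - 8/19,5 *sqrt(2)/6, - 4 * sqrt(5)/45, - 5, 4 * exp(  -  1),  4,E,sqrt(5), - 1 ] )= [- 7, -5,  -  1, - 8/19, - 4*sqrt ( 5 )/45,5 *sqrt (2)/6,4* exp(-1),  sqrt (3),  sqrt (5),E,4,5]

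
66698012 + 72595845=139293857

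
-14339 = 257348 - 271687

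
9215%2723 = 1046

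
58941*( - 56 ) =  - 3300696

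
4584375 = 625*7335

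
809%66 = 17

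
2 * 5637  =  11274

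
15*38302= 574530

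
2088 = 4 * 522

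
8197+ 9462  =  17659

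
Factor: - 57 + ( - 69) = -126= - 2^1*3^2*7^1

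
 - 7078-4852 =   -  11930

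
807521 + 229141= 1036662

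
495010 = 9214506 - 8719496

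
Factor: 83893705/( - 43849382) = -2^( - 1)*5^1*7^1*149^1*223^( - 1)*16087^1*98317^( - 1 )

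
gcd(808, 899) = 1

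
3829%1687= 455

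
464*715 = 331760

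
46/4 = 11 + 1/2= 11.50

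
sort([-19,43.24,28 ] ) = [ - 19, 28, 43.24 ] 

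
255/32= 255/32 = 7.97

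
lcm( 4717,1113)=99057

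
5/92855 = 1/18571 = 0.00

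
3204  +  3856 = 7060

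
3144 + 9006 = 12150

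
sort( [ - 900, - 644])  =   [-900,  -  644] 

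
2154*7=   15078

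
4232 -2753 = 1479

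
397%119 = 40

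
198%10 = 8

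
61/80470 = 61/80470=0.00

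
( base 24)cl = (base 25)c9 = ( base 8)465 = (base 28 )B1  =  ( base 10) 309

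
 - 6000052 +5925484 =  - 74568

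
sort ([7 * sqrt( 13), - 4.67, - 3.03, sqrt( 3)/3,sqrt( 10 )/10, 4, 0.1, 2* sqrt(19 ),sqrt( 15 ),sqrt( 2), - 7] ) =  [  -  7 , - 4.67, - 3.03,0.1, sqrt(10)/10, sqrt( 3) /3, sqrt( 2), sqrt( 15), 4, 2*sqrt( 19),7* sqrt (13) ] 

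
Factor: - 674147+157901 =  - 516246 =- 2^1*3^1*139^1*619^1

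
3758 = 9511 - 5753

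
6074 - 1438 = 4636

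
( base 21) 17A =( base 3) 211011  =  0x256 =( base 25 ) NN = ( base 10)598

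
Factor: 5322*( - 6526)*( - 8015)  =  278371946580=2^2*3^1*5^1*7^1*13^1*229^1*251^1*887^1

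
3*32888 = 98664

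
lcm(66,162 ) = 1782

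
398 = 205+193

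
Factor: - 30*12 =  - 2^3*3^2*5^1 = -360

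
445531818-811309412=-365777594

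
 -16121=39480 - 55601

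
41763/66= 632 + 17/22  =  632.77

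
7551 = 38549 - 30998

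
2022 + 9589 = 11611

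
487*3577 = 1741999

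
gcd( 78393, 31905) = 3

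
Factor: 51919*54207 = 3^2*7^1*19^1*317^1*7417^1 = 2814373233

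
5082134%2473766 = 134602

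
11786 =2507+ 9279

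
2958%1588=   1370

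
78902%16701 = 12098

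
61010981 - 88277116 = -27266135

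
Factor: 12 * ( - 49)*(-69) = 40572 = 2^2 * 3^2*7^2 * 23^1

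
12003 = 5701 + 6302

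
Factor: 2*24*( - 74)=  - 3552 = - 2^5*3^1*37^1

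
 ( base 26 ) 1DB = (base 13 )60b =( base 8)2001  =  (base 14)533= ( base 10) 1025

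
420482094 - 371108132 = 49373962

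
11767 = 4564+7203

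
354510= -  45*( - 7878 ) 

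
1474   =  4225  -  2751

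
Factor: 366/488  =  2^( - 2)*3^1= 3/4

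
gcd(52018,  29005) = 1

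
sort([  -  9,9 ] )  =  [ - 9,  9] 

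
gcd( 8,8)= 8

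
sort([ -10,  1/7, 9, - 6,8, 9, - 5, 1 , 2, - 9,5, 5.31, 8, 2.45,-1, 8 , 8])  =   [ - 10 , - 9, - 6, - 5,-1, 1/7 , 1, 2, 2.45, 5,5.31, 8, 8, 8, 8, 9,9 ]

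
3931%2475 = 1456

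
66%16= 2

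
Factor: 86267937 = 3^1*7^1*4107997^1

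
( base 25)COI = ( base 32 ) 7tm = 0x1FB6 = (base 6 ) 101330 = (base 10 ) 8118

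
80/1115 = 16/223 = 0.07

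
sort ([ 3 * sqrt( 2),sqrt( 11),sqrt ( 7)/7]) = [sqrt( 7)/7, sqrt( 11), 3*sqrt( 2)] 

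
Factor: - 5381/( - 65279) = 29^( - 1 ) * 2251^( - 1)*5381^1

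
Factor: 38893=19^1*23^1*  89^1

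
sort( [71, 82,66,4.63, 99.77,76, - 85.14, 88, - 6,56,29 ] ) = [-85.14, - 6, 4.63, 29,56, 66, 71, 76, 82, 88, 99.77] 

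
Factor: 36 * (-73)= - 2628 = - 2^2*3^2*73^1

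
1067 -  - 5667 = 6734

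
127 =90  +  37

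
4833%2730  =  2103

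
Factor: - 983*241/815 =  - 5^( - 1 )*163^( - 1) *241^1 *983^1 = -236903/815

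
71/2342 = 71/2342 = 0.03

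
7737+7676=15413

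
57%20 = 17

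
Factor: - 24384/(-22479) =64/59 = 2^6*59^(  -  1)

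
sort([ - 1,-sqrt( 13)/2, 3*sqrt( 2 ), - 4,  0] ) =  [ - 4,-sqrt (13 ) /2,  -  1,0, 3*sqrt( 2) ] 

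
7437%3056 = 1325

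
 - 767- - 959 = 192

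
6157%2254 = 1649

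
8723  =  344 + 8379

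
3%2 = 1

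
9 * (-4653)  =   - 41877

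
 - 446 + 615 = 169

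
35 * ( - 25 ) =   -  875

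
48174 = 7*6882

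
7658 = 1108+6550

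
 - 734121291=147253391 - 881374682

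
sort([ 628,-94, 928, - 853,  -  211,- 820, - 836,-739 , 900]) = [-853,-836,-820,-739,- 211,-94, 628,900, 928] 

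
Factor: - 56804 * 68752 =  - 2^6 * 11^1*1291^1 * 4297^1 = - 3905388608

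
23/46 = 1/2 = 0.50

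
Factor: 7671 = 3^1*2557^1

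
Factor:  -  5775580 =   -  2^2*5^1*17^1*16987^1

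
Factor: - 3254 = - 2^1*1627^1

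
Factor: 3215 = 5^1*643^1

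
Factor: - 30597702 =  - 2^1*3^1*5099617^1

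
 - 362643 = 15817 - 378460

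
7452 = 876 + 6576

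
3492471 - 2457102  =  1035369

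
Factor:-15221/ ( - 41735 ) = 5^ (-1 ) * 17^( - 1)*31^1 = 31/85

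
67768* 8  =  542144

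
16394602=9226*1777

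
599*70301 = 42110299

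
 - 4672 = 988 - 5660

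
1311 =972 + 339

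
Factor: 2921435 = 5^1*11^1*53117^1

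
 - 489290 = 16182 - 505472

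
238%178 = 60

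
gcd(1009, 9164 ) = 1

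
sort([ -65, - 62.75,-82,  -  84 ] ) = [ - 84, - 82,  -  65,-62.75]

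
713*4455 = 3176415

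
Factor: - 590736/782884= - 2^2*3^1*17^( - 1)*29^( - 1)*31^1 = - 372/493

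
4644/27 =172 = 172.00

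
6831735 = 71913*95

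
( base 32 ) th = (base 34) rr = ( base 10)945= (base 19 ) 2be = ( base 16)3b1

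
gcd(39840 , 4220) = 20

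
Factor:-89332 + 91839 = 2507 = 23^1*109^1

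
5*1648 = 8240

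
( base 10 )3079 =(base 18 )991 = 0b110000000111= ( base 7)11656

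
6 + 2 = 8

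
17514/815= 21  +  399/815 = 21.49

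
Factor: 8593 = 13^1*661^1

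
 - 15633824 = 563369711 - 579003535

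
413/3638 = 413/3638 = 0.11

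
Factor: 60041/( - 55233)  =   - 3^(  -  2 ) * 17^( - 1)*19^( - 2 )*60041^1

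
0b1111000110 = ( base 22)1lk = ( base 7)2550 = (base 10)966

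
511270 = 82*6235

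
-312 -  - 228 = - 84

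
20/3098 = 10/1549 = 0.01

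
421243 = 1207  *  349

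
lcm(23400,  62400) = 187200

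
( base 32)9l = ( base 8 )465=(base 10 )309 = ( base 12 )219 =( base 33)9C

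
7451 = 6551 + 900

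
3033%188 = 25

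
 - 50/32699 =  - 50/32699 = -0.00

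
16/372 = 4/93 = 0.04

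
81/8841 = 27/2947 = 0.01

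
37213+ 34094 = 71307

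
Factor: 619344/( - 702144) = - 2^ ( - 2 )*11^1*17^1 *53^ ( - 1 )= - 187/212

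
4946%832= 786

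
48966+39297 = 88263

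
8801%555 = 476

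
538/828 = 269/414 = 0.65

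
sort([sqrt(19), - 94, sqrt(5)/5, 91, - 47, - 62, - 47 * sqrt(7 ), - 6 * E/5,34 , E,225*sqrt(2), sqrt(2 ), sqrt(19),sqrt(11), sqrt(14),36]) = [ - 47*sqrt( 7) , - 94, - 62, - 47, - 6*E/5 , sqrt( 5)/5, sqrt( 2 ), E, sqrt(11 ), sqrt (14),sqrt(19 ), sqrt(19) , 34, 36 , 91,  225*sqrt( 2) ] 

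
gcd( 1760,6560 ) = 160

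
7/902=7/902 = 0.01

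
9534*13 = 123942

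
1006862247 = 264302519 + 742559728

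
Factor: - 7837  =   - 17^1*461^1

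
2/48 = 1/24 = 0.04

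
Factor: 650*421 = 273650 =2^1*5^2*13^1*421^1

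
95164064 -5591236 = 89572828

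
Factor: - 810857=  - 41^1*19777^1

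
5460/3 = 1820 = 1820.00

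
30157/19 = 1587  +  4/19=1587.21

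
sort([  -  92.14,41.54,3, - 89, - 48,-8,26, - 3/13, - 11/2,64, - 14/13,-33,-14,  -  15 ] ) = [ - 92.14, - 89, - 48,-33, - 15,-14, - 8, - 11/2, -14/13, - 3/13,3, 26,  41.54,64] 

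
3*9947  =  29841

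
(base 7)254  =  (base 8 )211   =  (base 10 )137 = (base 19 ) 74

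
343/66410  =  343/66410 = 0.01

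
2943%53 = 28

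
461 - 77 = 384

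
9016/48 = 187+ 5/6 = 187.83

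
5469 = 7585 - 2116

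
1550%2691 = 1550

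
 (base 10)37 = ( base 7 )52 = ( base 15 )27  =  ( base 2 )100101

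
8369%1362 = 197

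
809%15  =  14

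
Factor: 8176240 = 2^4*5^1*102203^1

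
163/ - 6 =-163/6 = -27.17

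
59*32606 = 1923754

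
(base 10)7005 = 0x1B5D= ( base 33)6e9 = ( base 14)27a5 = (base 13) 325b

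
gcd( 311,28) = 1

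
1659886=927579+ 732307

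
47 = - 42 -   -  89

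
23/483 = 1/21 = 0.05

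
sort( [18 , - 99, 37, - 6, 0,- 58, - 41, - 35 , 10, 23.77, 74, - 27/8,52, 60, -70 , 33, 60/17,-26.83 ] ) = [ - 99, - 70, - 58, - 41,-35 , - 26.83, -6, - 27/8,0, 60/17, 10,18,23.77, 33,37, 52,60, 74 ]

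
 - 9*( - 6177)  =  55593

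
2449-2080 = 369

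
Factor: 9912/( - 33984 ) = - 7/24 =-2^(-3)*3^(-1)*7^1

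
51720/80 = 646 +1/2 = 646.50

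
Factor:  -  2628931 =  - 17^1*154643^1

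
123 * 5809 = 714507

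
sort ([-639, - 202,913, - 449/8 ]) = [ - 639, - 202,-449/8,913]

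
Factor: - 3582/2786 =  - 9/7 = - 3^2*7^(  -  1)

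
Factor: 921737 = 921737^1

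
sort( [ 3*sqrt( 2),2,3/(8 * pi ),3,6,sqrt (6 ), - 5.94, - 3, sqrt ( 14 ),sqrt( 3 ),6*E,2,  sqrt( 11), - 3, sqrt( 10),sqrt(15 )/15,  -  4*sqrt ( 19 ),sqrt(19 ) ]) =[ - 4*sqrt(19), - 5.94, - 3, - 3,3/(8*pi ), sqrt(15)/15,sqrt( 3),2,2,sqrt(6),3,sqrt ( 10),sqrt(11),sqrt(14 ), 3*sqrt(  2 ), sqrt(19),  6,6*E ]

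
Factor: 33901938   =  2^1*3^2*7^1*269063^1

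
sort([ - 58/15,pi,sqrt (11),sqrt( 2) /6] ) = [ - 58/15,sqrt(2 )/6, pi, sqrt( 11) ]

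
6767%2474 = 1819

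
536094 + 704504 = 1240598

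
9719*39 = 379041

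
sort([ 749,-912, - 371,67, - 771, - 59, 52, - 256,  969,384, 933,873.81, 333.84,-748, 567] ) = [ - 912,  -  771,  -  748, - 371, - 256, - 59,52 , 67,333.84, 384, 567,749,873.81,933,969 ]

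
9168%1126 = 160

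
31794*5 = 158970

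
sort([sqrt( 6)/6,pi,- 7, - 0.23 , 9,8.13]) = [ - 7, - 0.23,sqrt(6 )/6, pi, 8.13,9]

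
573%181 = 30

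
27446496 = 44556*616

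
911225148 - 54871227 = 856353921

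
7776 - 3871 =3905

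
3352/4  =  838 = 838.00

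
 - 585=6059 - 6644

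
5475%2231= 1013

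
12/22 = 6/11 = 0.55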